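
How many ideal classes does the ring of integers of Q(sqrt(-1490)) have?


K = Q(sqrt(-1490)). d mod 4 = 2, so D = disc(K) = 4d = -5960
h(K) equals the number of primitive reduced positive-definite forms (a, b, c) = a*x^2 + b*x*y + c*y^2 with b^2 - 4ac = D,
where reduced means |b| <= a <= c, with b >= 0 whenever |b| = a or a = c, and primitive means gcd(a, b, c) = 1.
Reduced forces 3a^2 <= |D| = 5960, so 1 <= a <= 44; b must have the parity of D, and c = (b^2 - D)/(4a) must be an integer >= a.
Enumerate a = 1..44, b in [-a, a]:
  a=1: (1, 0, 1490)  [1]
  a=2: (2, 0, 745)  [1]
  a=3: (3, -2, 497), (3, 2, 497)  [2]
  a=4: none
  a=5: (5, 0, 298)  [1]
  a=6: (6, -4, 249), (6, 4, 249)  [2]
  a=7: (7, -2, 213), (7, 2, 213)  [2]
  a=8: none
  a=9: (9, -4, 166), (9, 4, 166)  [2]
  a=10: (10, 0, 149)  [1]
  a=11..13: none
  a=14: (14, -12, 109), (14, 12, 109)  [2]
  a=15: (15, -10, 101), (15, 10, 101)  [2]
  a=16..17: none
  a=18: (18, -4, 83), (18, 4, 83)  [2]
  a=19: (19, -14, 81), (19, 14, 81)  [2]
  a=20: none
  a=21: (21, -16, 74), (21, -2, 71), (21, 2, 71), (21, 16, 74)  [4]
  a=22..26: none
  a=27: (27, -14, 57), (27, 14, 57)  [2]
  a=28..29: none
  a=30: (30, -20, 53), (30, 20, 53)  [2]
  a=31..34: none
  a=35: (35, -30, 49), (35, 30, 49)  [2]
  a=36: none
  a=37: (37, -16, 42), (37, 16, 42)  [2]
  a=38: (38, -24, 43), (38, 24, 43)  [2]
  a=39..41: none
  a=42: (42, -40, 45), (42, 40, 45)  [2]
  a=43..44: none
Total reduced forms: 1 + 1 + 2 + 1 + 2 + 2 + 2 + 1 + 2 + 2 + 2 + 2 + 4 + 2 + 2 + 2 + 2 + 2 + 2 = 36
h = 36

36


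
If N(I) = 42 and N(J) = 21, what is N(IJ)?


N(IJ) = N(I) * N(J)
= 42 * 21
= 882

882


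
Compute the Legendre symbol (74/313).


p = 313 is prime, so compute (74/313) with the reciprocity algorithm (Jacobi-symbol steps: pull out 2s via (2/n), flip via reciprocity, reduce):
  pull out 2: (2/313) = +1  (since 313 mod 8 = 1)
  reciprocity: (37/313) -> +(313/37)
  reduce: (17/37)
  reciprocity: (17/37) -> +(37/17)
  reduce: (3/17)
  reciprocity: (3/17) -> +(17/3)
  reduce: (2/3)
  pull out 2: (2/3) = -1  (since 3 mod 8 = 3)
  (1/3) = 1
Product of signs = -1
(74/313) = -1

-1


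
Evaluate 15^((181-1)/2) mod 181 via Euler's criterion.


p = 181 is prime and the exponent is (p-1)/2 = 90, so by Euler's criterion 15^90 = (15/181) = +1 or -1 mod 181.
Compute by square-and-multiply:
  90 = 64 + 16 + 8 + 2 (binary 1011010)
  Repeated squaring mod 181: 15^1 = 15, 15^2 = 44, 15^4 = 126, 15^8 = 129, 15^16 = 170, 15^32 = 121, 15^64 = 161
  15^90 = 15^64 * 15^16 * 15^8 * 15^2 = 161 * 170 * 129 * 44 mod 181
    161 * 170 = 27370 = 39 mod 181
    39 * 129 = 5031 = 144 mod 181
    144 * 44 = 6336 = 1 mod 181
  15^90 = 1 mod 181
Result 1: 15 is a quadratic residue mod 181.
15^90 mod 181 = 1

1


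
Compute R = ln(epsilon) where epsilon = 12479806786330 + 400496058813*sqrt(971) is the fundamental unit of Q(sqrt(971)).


epsilon = 12479806786330 + 400496058813*sqrt(971)
= 2.4960e+13
R = ln(2.4960e+13)
= 30.8483

30.8483


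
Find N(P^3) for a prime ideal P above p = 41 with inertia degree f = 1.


N(P^a) = p^(a*f)
= 41^(3*1)
= 41^3
= 68921

68921


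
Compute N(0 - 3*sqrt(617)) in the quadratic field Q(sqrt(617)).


N(a + b*sqrt(d)) = a^2 - d*b^2
= (0)^2 - (617)*(-3)^2
= 0 - 5553
= -5553

-5553


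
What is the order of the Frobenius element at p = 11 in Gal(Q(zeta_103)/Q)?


The Frobenius at p in Gal(Q(zeta_n)/Q) = (Z/nZ)* is the class of p, so its order is ord_103(11), the smallest k >= 1 with 11^k = 1 mod 103.
n = 103 = 103, phi(103) = 102; the order divides phi(n).
Divisors of 102: 1, 2, 3, 6, 17, 34, 51, 102
Repeated squaring mod 103: 11^1 = 11, 11^2 = 18, 11^4 = 15, 11^8 = 19, 11^16 = 52, 11^32 = 26, 11^64 = 58
Test divisors in increasing order:
  k=1: 11^1 = 11 mod 103
  k=2: 11^2 = 18 mod 103
  k=3: 11^3 = 18 * 11 = 95 mod 103
  k=6: 11^6 = 15 * 18 = 64 mod 103
  k=17: 11^17 = 52 * 11 = 57 mod 103
  k=34: 11^34 = 26 * 18 = 56 mod 103
  k=51: 11^51 = 26 * 52 * 18 * 11 = 102 mod 103
  k=102: 11^102 = 58 * 26 * 15 * 18 = 1 mod 103  <- first divisor giving 1
Order = 102

102


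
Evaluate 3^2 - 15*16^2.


x^2 - d*y^2
= 3^2 - 15*16^2
= 9 - 3840
= -3831

-3831


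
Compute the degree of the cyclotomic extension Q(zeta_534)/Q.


The degree equals Euler's totient phi(534).
534 = 2 * 3 * 89
phi(534) = 176

176


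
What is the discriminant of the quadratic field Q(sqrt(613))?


For K = Q(sqrt(d)) with d squarefree: disc(K) = d if d = 1 mod 4, and disc(K) = 4d if d = 2 or 3 mod 4.
Here d = 613, and d mod 4 = 1.
d = 1 mod 4 (O_K = Z[(1+sqrt(d))/2]), so disc(K) = d = 613

613


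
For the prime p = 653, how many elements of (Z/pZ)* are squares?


For prime p, the number of non-zero quadratic residues is (p-1)/2.
= (653-1)/2
= 326

326


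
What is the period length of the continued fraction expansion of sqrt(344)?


Run the CF algorithm for sqrt(344).
a_0 = floor(sqrt(344)) = 18; set m_0=0, q_0=1.
Recurrence: m' = q*a - m,  q' = (d - m'^2)/q,  a' = floor((a_0 + m')/q').
  step 1: m=18, q=20, a=1
  step 2: m=2, q=17, a=1
  step 3: m=15, q=7, a=4
  step 4: m=13, q=25, a=1
  step 5: m=12, q=8, a=3
  step 6: m=12, q=25, a=1
  step 7: m=13, q=7, a=4
  step 8: m=15, q=17, a=1
  step 9: m=2, q=20, a=1
  step 10: m=18, q=1, a=36
a_10 = 2*a_0 = 36, so the period closes here.
sqrt(344) = [18; 1, 1, 4, 1, 3, 1, 4, 1, 1, 36]
Period length = 10

10


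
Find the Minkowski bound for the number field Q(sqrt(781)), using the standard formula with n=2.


d = 781, d mod 4 = 1, so disc(K) = d = 781; |disc(K)| = 781
Real quadratic field, so n = 2, s = r2 = 0, r1 = 2
M = (n!/n^n) * (4/pi)^s * sqrt(|disc(K)|) = (2!/2^2) * (4/pi)^0 * sqrt(781)
= 0.5 * 1.000000 * 27.946377
= 13.9732

13.9732


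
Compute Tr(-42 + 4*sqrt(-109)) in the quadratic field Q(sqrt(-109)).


Tr(a + b*sqrt(d)) = (a + b*sqrt(d)) + (a - b*sqrt(d)) = 2a
= 2 * (-42)
= -84

-84


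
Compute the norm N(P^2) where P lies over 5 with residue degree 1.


N(P^a) = p^(a*f)
= 5^(2*1)
= 5^2
= 25

25


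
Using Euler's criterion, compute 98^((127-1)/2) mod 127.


p = 127 is prime and the exponent is (p-1)/2 = 63, so by Euler's criterion 98^63 = (98/127) = +1 or -1 mod 127.
Compute by square-and-multiply:
  63 = 32 + 16 + 8 + 4 + 2 + 1 (binary 111111)
  Repeated squaring mod 127: 98^1 = 98, 98^2 = 79, 98^4 = 18, 98^8 = 70, 98^16 = 74, 98^32 = 15
  98^63 = 98^32 * 98^16 * 98^8 * 98^4 * 98^2 * 98^1 = 15 * 74 * 70 * 18 * 79 * 98 mod 127
    15 * 74 = 1110 = 94 mod 127
    94 * 70 = 6580 = 103 mod 127
    103 * 18 = 1854 = 76 mod 127
    76 * 79 = 6004 = 35 mod 127
    35 * 98 = 3430 = 1 mod 127
  98^63 = 1 mod 127
Result 1: 98 is a quadratic residue mod 127.
98^63 mod 127 = 1

1


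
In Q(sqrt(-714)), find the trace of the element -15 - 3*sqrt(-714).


Tr(a + b*sqrt(d)) = (a + b*sqrt(d)) + (a - b*sqrt(d)) = 2a
= 2 * (-15)
= -30

-30


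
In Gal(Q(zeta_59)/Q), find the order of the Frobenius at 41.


The Frobenius at p in Gal(Q(zeta_n)/Q) = (Z/nZ)* is the class of p, so its order is ord_59(41), the smallest k >= 1 with 41^k = 1 mod 59.
n = 59 = 59, phi(59) = 58; the order divides phi(n).
Divisors of 58: 1, 2, 29, 58
Repeated squaring mod 59: 41^1 = 41, 41^2 = 29, 41^4 = 15, 41^8 = 48, 41^16 = 3, 41^32 = 9
Test divisors in increasing order:
  k=1: 41^1 = 41 mod 59
  k=2: 41^2 = 29 mod 59
  k=29: 41^29 = 3 * 48 * 15 * 41 = 1 mod 59  <- first divisor giving 1
Order = 29

29


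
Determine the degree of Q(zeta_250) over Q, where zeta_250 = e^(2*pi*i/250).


The degree equals Euler's totient phi(250).
250 = 2 * 5^3
phi(250) = 100

100


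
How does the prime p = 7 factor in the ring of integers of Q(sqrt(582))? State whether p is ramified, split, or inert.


K = Q(sqrt(582)). Since d mod 4 = 2, disc(K) = 2328.
Check p | disc: 2328 mod 7 = 4.
p does not divide disc. Compute Legendre symbol (d/p):
1^((7-1)/2) mod 7 = 1
(d/p) = 1, so p splits: (p) = P*P' with e=1, f=1, g=2.
Therefore p is split.

split


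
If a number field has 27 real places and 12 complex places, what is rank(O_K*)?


By Dirichlet's unit theorem:
rank = r1 + r2 - 1
= 27 + 12 - 1
= 38

38


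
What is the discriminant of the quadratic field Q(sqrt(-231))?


For K = Q(sqrt(d)) with d squarefree: disc(K) = d if d = 1 mod 4, and disc(K) = 4d if d = 2 or 3 mod 4.
Here d = -231, and d mod 4 = 1.
d = 1 mod 4 (O_K = Z[(1+sqrt(d))/2]), so disc(K) = d = -231

-231


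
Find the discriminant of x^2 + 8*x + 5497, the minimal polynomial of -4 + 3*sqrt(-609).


The element -4 + 3*sqrt(-609) has minimal polynomial:
x^2 + 8*x + 5497
Discriminant = (8)^2 - 4*(5497)
= 64 - 21988
= -21924

-21924


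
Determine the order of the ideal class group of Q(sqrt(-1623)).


K = Q(sqrt(-1623)). d mod 4 = 1, so D = disc(K) = d = -1623
h(K) equals the number of primitive reduced positive-definite forms (a, b, c) = a*x^2 + b*x*y + c*y^2 with b^2 - 4ac = D,
where reduced means |b| <= a <= c, with b >= 0 whenever |b| = a or a = c, and primitive means gcd(a, b, c) = 1.
Reduced forces 3a^2 <= |D| = 1623, so 1 <= a <= 23; b must have the parity of D, and c = (b^2 - D)/(4a) must be an integer >= a.
Enumerate a = 1..23, b in [-a, a]:
  a=1: (1, 1, 406)  [1]
  a=2: (2, -1, 203), (2, 1, 203)  [2]
  a=3: (3, 3, 136)  [1]
  a=4: (4, -3, 102), (4, 3, 102)  [2]
  a=5: none
  a=6: (6, -3, 68), (6, 3, 68)  [2]
  a=7: (7, -1, 58), (7, 1, 58)  [2]
  a=8: (8, -3, 51), (8, 3, 51)  [2]
  a=9..10: none
  a=11: (11, -7, 38), (11, 7, 38)  [2]
  a=12: (12, -3, 34), (12, 3, 34)  [2]
  a=13: none
  a=14: (14, -13, 32), (14, -1, 29), (14, 1, 29), (14, 13, 32)  [4]
  a=15: none
  a=16: (16, -13, 28), (16, 13, 28)  [2]
  a=17: (17, -3, 24), (17, 3, 24)  [2]
  a=18: none
  a=19: (19, -7, 22), (19, 7, 22)  [2]
  a=20: none
  a=21: (21, -15, 22), (21, 15, 22)  [2]
  a=22..23: none
Total reduced forms: 1 + 2 + 1 + 2 + 2 + 2 + 2 + 2 + 2 + 4 + 2 + 2 + 2 + 2 = 28
h = 28

28


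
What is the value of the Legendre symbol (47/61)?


p = 61 is prime, so compute (47/61) with the reciprocity algorithm (Jacobi-symbol steps: pull out 2s via (2/n), flip via reciprocity, reduce):
  reciprocity: (47/61) -> +(61/47)
  reduce: (14/47)
  pull out 2: (2/47) = +1  (since 47 mod 8 = 7)
  reciprocity: (7/47) -> -(47/7)
  reduce: (5/7)
  reciprocity: (5/7) -> +(7/5)
  reduce: (2/5)
  pull out 2: (2/5) = -1  (since 5 mod 8 = 5)
  (1/5) = 1
Product of signs = 1
(47/61) = 1

1


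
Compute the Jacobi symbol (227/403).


Compute (227/403) via quadratic reciprocity:
  reciprocity: (227/403) -> -(403/227)
  reduce: (176/227)
  pull out 2: (2/227) = -1  (since 227 mod 8 = 3)
  pull out 2: (2/227) = -1  (since 227 mod 8 = 3)
  pull out 2: (2/227) = -1  (since 227 mod 8 = 3)
  pull out 2: (2/227) = -1  (since 227 mod 8 = 3)
  reciprocity: (11/227) -> -(227/11)
  reduce: (7/11)
  reciprocity: (7/11) -> -(11/7)
  reduce: (4/7)
  pull out 2: (2/7) = +1  (since 7 mod 8 = 7)
  pull out 2: (2/7) = +1  (since 7 mod 8 = 7)
  (1/7) = 1
Product of signs = -1

-1


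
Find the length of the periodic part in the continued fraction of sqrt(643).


Run the CF algorithm for sqrt(643).
a_0 = floor(sqrt(643)) = 25; set m_0=0, q_0=1.
Recurrence: m' = q*a - m,  q' = (d - m'^2)/q,  a' = floor((a_0 + m')/q').
  step 1: m=25, q=18, a=2
  step 2: m=11, q=29, a=1
  step 3: m=18, q=11, a=3
  step 4: m=15, q=38, a=1
  step 5: m=23, q=3, a=16
  step 6: m=25, q=6, a=8
  step 7: m=23, q=19, a=2
  step 8: m=15, q=22, a=1
  step 9: m=7, q=27, a=1
  step 10: m=20, q=9, a=5
  step 11: m=25, q=2, a=25
  step 12: m=25, q=9, a=5
  step 13: m=20, q=27, a=1
  step 14: m=7, q=22, a=1
  step 15: m=15, q=19, a=2
  step 16: m=23, q=6, a=8
  step 17: m=25, q=3, a=16
  step 18: m=23, q=38, a=1
  step 19: m=15, q=11, a=3
  step 20: m=18, q=29, a=1
  step 21: m=11, q=18, a=2
  step 22: m=25, q=1, a=50
a_22 = 2*a_0 = 50, so the period closes here.
sqrt(643) = [25; 2, 1, 3, 1, 16, 8, 2, 1, 1, 5, 25, 5, 1, 1, 2, 8, 16, 1, 3, 1, 2, 50]
Period length = 22

22


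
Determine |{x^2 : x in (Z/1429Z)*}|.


For prime p, the number of non-zero quadratic residues is (p-1)/2.
= (1429-1)/2
= 714

714


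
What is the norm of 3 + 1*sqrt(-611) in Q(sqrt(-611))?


N(a + b*sqrt(d)) = a^2 - d*b^2
= (3)^2 - (-611)*(1)^2
= 9 + 611
= 620

620


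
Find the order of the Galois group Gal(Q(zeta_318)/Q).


|Gal(Q(zeta_318)/Q)| = phi(318)
= 104

104


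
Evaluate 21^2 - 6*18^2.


x^2 - d*y^2
= 21^2 - 6*18^2
= 441 - 1944
= -1503

-1503


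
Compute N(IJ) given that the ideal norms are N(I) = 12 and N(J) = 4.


N(IJ) = N(I) * N(J)
= 12 * 4
= 48

48


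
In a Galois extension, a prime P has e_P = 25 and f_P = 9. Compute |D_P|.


|D_P| = e * f
= 25 * 9
= 225

225


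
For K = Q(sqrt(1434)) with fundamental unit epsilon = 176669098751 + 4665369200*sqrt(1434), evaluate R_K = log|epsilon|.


epsilon = 176669098751 + 4665369200*sqrt(1434)
= 3.5334e+11
R = ln(3.5334e+11)
= 26.5907

26.5907


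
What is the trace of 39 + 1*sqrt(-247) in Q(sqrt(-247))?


Tr(a + b*sqrt(d)) = (a + b*sqrt(d)) + (a - b*sqrt(d)) = 2a
= 2 * (39)
= 78

78


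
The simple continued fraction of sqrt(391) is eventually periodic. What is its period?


Run the CF algorithm for sqrt(391).
a_0 = floor(sqrt(391)) = 19; set m_0=0, q_0=1.
Recurrence: m' = q*a - m,  q' = (d - m'^2)/q,  a' = floor((a_0 + m')/q').
  step 1: m=19, q=30, a=1
  step 2: m=11, q=9, a=3
  step 3: m=16, q=15, a=2
  step 4: m=14, q=13, a=2
  step 5: m=12, q=19, a=1
  step 6: m=7, q=18, a=1
  step 7: m=11, q=15, a=2
  step 8: m=19, q=2, a=19
  step 9: m=19, q=15, a=2
  step 10: m=11, q=18, a=1
  step 11: m=7, q=19, a=1
  step 12: m=12, q=13, a=2
  step 13: m=14, q=15, a=2
  step 14: m=16, q=9, a=3
  step 15: m=11, q=30, a=1
  step 16: m=19, q=1, a=38
a_16 = 2*a_0 = 38, so the period closes here.
sqrt(391) = [19; 1, 3, 2, 2, 1, 1, 2, 19, 2, 1, 1, 2, 2, 3, 1, 38]
Period length = 16

16


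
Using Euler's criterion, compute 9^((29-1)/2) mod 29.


p = 29 is prime and the exponent is (p-1)/2 = 14, so by Euler's criterion 9^14 = (9/29) = +1 or -1 mod 29.
Compute by square-and-multiply:
  14 = 8 + 4 + 2 (binary 1110)
  Repeated squaring mod 29: 9^1 = 9, 9^2 = 23, 9^4 = 7, 9^8 = 20
  9^14 = 9^8 * 9^4 * 9^2 = 20 * 7 * 23 mod 29
    20 * 7 = 140 = 24 mod 29
    24 * 23 = 552 = 1 mod 29
  9^14 = 1 mod 29
Result 1: 9 is a quadratic residue mod 29.
9^14 mod 29 = 1

1


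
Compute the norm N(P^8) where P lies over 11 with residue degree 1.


N(P^a) = p^(a*f)
= 11^(8*1)
= 11^8
= 214358881

214358881


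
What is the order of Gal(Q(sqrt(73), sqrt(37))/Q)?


The 2 square roots of distinct primes are multiplicatively independent over Q,
so [K:Q] = 2^2 and Gal(K/Q) is isomorphic to (Z/2Z)^2.
|Gal| = 2^2 = 4

4


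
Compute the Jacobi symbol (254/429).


Compute (254/429) via quadratic reciprocity:
  pull out 2: (2/429) = -1  (since 429 mod 8 = 5)
  reciprocity: (127/429) -> +(429/127)
  reduce: (48/127)
  pull out 2: (2/127) = +1  (since 127 mod 8 = 7)
  pull out 2: (2/127) = +1  (since 127 mod 8 = 7)
  pull out 2: (2/127) = +1  (since 127 mod 8 = 7)
  pull out 2: (2/127) = +1  (since 127 mod 8 = 7)
  reciprocity: (3/127) -> -(127/3)
  reduce: (1/3)
  (1/3) = 1
Product of signs = 1

1


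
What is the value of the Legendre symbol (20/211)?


p = 211 is prime, so compute (20/211) with the reciprocity algorithm (Jacobi-symbol steps: pull out 2s via (2/n), flip via reciprocity, reduce):
  pull out 2: (2/211) = -1  (since 211 mod 8 = 3)
  pull out 2: (2/211) = -1  (since 211 mod 8 = 3)
  reciprocity: (5/211) -> +(211/5)
  reduce: (1/5)
  (1/5) = 1
Product of signs = 1
(20/211) = 1

1


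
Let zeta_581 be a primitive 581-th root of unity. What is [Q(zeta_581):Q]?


The degree equals Euler's totient phi(581).
581 = 7 * 83
phi(581) = 492

492


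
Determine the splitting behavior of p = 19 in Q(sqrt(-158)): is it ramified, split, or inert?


K = Q(sqrt(-158)). Since d mod 4 = 2, disc(K) = -632.
Check p | disc: -632 mod 19 = 14.
p does not divide disc. Compute Legendre symbol (d/p):
13^((19-1)/2) mod 19 = -1
(d/p) = -1, so p is inert: (p) stays prime with e=1, f=2, g=1.
Therefore p is inert.

inert


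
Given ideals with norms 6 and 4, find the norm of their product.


N(IJ) = N(I) * N(J)
= 6 * 4
= 24

24


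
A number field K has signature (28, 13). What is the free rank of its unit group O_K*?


By Dirichlet's unit theorem:
rank = r1 + r2 - 1
= 28 + 13 - 1
= 40

40


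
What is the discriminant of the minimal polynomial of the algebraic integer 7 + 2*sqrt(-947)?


The element 7 + 2*sqrt(-947) has minimal polynomial:
x^2 - 14*x + 3837
Discriminant = (-14)^2 - 4*(3837)
= 196 - 15348
= -15152

-15152


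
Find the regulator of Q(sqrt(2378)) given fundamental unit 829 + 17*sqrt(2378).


epsilon = 829 + 17*sqrt(2378)
= 1658.0006
R = ln(1658.0006)
= 7.4134

7.4134


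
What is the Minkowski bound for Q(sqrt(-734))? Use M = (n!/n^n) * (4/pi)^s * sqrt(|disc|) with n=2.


d = -734, d mod 4 = 2, so disc(K) = 4d = -2936; |disc(K)| = 2936
Imaginary quadratic field, so n = 2, s = r2 = 1, r1 = 0
M = (n!/n^n) * (4/pi)^s * sqrt(|disc(K)|) = (2!/2^2) * (4/pi)^1 * sqrt(2936)
= 0.5 * 1.273240 * 54.184869
= 34.4952

34.4952


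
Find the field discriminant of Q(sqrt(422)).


For K = Q(sqrt(d)) with d squarefree: disc(K) = d if d = 1 mod 4, and disc(K) = 4d if d = 2 or 3 mod 4.
Here d = 422, and d mod 4 = 2.
d = 2 mod 4, not 1 (O_K = Z[sqrt(d)]), so disc(K) = 4d = 4 * (422) = 1688

1688


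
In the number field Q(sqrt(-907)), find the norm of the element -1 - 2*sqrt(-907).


N(a + b*sqrt(d)) = a^2 - d*b^2
= (-1)^2 - (-907)*(-2)^2
= 1 + 3628
= 3629

3629


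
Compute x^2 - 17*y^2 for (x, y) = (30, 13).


x^2 - d*y^2
= 30^2 - 17*13^2
= 900 - 2873
= -1973

-1973


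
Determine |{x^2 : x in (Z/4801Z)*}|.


For prime p, the number of non-zero quadratic residues is (p-1)/2.
= (4801-1)/2
= 2400

2400


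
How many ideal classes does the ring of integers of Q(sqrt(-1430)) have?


K = Q(sqrt(-1430)). d mod 4 = 2, so D = disc(K) = 4d = -5720
h(K) equals the number of primitive reduced positive-definite forms (a, b, c) = a*x^2 + b*x*y + c*y^2 with b^2 - 4ac = D,
where reduced means |b| <= a <= c, with b >= 0 whenever |b| = a or a = c, and primitive means gcd(a, b, c) = 1.
Reduced forces 3a^2 <= |D| = 5720, so 1 <= a <= 43; b must have the parity of D, and c = (b^2 - D)/(4a) must be an integer >= a.
Enumerate a = 1..43, b in [-a, a]:
  a=1: (1, 0, 1430)  [1]
  a=2: (2, 0, 715)  [1]
  a=3: (3, -2, 477), (3, 2, 477)  [2]
  a=4: none
  a=5: (5, 0, 286)  [1]
  a=6: (6, -4, 239), (6, 4, 239)  [2]
  a=7..8: none
  a=9: (9, -2, 159), (9, 2, 159)  [2]
  a=10: (10, 0, 143)  [1]
  a=11: (11, 0, 130)  [1]
  a=12: none
  a=13: (13, 0, 110)  [1]
  a=14: none
  a=15: (15, -10, 97), (15, 10, 97)  [2]
  a=16: none
  a=17: (17, -14, 87), (17, 14, 87)  [2]
  a=18: (18, -16, 83), (18, 16, 83)  [2]
  a=19..21: none
  a=22: (22, 0, 65)  [1]
  a=23..25: none
  a=26: (26, 0, 55)  [1]
  a=27: (27, -2, 53), (27, 2, 53)  [2]
  a=28: none
  a=29: (29, -14, 51), (29, 14, 51)  [2]
  a=30: (30, -20, 51), (30, 20, 51)  [2]
  a=31..32: none
  a=33: (33, -22, 47), (33, 22, 47)  [2]
  a=34: (34, -20, 45), (34, 20, 45)  [2]
  a=35..38: none
  a=39: (39, -26, 41), (39, 26, 41)  [2]
  a=40..43: none
Total reduced forms: 1 + 1 + 2 + 1 + 2 + 2 + 1 + 1 + 1 + 2 + 2 + 2 + 1 + 1 + 2 + 2 + 2 + 2 + 2 + 2 = 32
h = 32

32


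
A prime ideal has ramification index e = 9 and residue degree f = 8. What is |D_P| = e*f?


|D_P| = e * f
= 9 * 8
= 72

72


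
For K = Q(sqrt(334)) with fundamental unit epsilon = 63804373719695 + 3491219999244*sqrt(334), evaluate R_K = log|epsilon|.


epsilon = 63804373719695 + 3491219999244*sqrt(334)
= 1.2761e+14
R = ln(1.2761e+14)
= 32.4800

32.4800


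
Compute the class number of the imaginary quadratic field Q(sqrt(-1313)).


K = Q(sqrt(-1313)). d mod 4 = 3, so D = disc(K) = 4d = -5252
h(K) equals the number of primitive reduced positive-definite forms (a, b, c) = a*x^2 + b*x*y + c*y^2 with b^2 - 4ac = D,
where reduced means |b| <= a <= c, with b >= 0 whenever |b| = a or a = c, and primitive means gcd(a, b, c) = 1.
Reduced forces 3a^2 <= |D| = 5252, so 1 <= a <= 41; b must have the parity of D, and c = (b^2 - D)/(4a) must be an integer >= a.
Enumerate a = 1..41, b in [-a, a]:
  a=1: (1, 0, 1313)  [1]
  a=2: (2, 2, 657)  [1]
  a=3: (3, -2, 438), (3, 2, 438)  [2]
  a=4..5: none
  a=6: (6, -2, 219), (6, 2, 219)  [2]
  a=7..8: none
  a=9: (9, -2, 146), (9, 2, 146)  [2]
  a=10..12: none
  a=13: (13, 0, 101)  [1]
  a=14..16: none
  a=17: (17, -16, 81), (17, 16, 81)  [2]
  a=18: (18, -2, 73), (18, 2, 73)  [2]
  a=19: (19, -12, 71), (19, 12, 71)  [2]
  a=20..25: none
  a=26: (26, 26, 57)  [1]
  a=27: (27, -16, 51), (27, 16, 51)  [2]
  a=28..30: none
  a=31: (31, -24, 47), (31, 24, 47)  [2]
  a=32..33: none
  a=34: (34, -18, 41), (34, 18, 41)  [2]
  a=35..37: none
  a=38: (38, -26, 39), (38, 26, 39)  [2]
  a=39..41: none
Total reduced forms: 1 + 1 + 2 + 2 + 2 + 1 + 2 + 2 + 2 + 1 + 2 + 2 + 2 + 2 = 24
h = 24

24


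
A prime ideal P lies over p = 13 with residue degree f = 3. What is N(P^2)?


N(P^a) = p^(a*f)
= 13^(2*3)
= 13^6
= 4826809

4826809


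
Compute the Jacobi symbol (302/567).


Compute (302/567) via quadratic reciprocity:
  pull out 2: (2/567) = +1  (since 567 mod 8 = 7)
  reciprocity: (151/567) -> -(567/151)
  reduce: (114/151)
  pull out 2: (2/151) = +1  (since 151 mod 8 = 7)
  reciprocity: (57/151) -> +(151/57)
  reduce: (37/57)
  reciprocity: (37/57) -> +(57/37)
  reduce: (20/37)
  pull out 2: (2/37) = -1  (since 37 mod 8 = 5)
  pull out 2: (2/37) = -1  (since 37 mod 8 = 5)
  reciprocity: (5/37) -> +(37/5)
  reduce: (2/5)
  pull out 2: (2/5) = -1  (since 5 mod 8 = 5)
  (1/5) = 1
Product of signs = 1

1


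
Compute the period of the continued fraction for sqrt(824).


Run the CF algorithm for sqrt(824).
a_0 = floor(sqrt(824)) = 28; set m_0=0, q_0=1.
Recurrence: m' = q*a - m,  q' = (d - m'^2)/q,  a' = floor((a_0 + m')/q').
  step 1: m=28, q=40, a=1
  step 2: m=12, q=17, a=2
  step 3: m=22, q=20, a=2
  step 4: m=18, q=25, a=1
  step 5: m=7, q=31, a=1
  step 6: m=24, q=8, a=6
  step 7: m=24, q=31, a=1
  step 8: m=7, q=25, a=1
  step 9: m=18, q=20, a=2
  step 10: m=22, q=17, a=2
  step 11: m=12, q=40, a=1
  step 12: m=28, q=1, a=56
a_12 = 2*a_0 = 56, so the period closes here.
sqrt(824) = [28; 1, 2, 2, 1, 1, 6, 1, 1, 2, 2, 1, 56]
Period length = 12

12


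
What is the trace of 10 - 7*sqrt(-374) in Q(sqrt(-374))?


Tr(a + b*sqrt(d)) = (a + b*sqrt(d)) + (a - b*sqrt(d)) = 2a
= 2 * (10)
= 20

20


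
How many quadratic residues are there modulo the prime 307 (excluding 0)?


For prime p, the number of non-zero quadratic residues is (p-1)/2.
= (307-1)/2
= 153

153


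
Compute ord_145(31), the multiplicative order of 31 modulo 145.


We want ord_145(31), the smallest k >= 1 with 31^k = 1 mod 145.
n = 145 = 5 * 29, phi(145) = 112; the order divides phi(n).
Divisors of 112: 1, 2, 4, 7, 8, 14, 16, 28, 56, 112
Repeated squaring mod 145: 31^1 = 31, 31^2 = 91, 31^4 = 16, 31^8 = 111, 31^16 = 141, 31^32 = 16, 31^64 = 111
Test divisors in increasing order:
  k=1: 31^1 = 31 mod 145
  k=2: 31^2 = 91 mod 145
  k=4: 31^4 = 16 mod 145
  k=7: 31^7 = 16 * 91 * 31 = 41 mod 145
  k=8: 31^8 = 111 mod 145
  k=14: 31^14 = 111 * 16 * 91 = 86 mod 145
  k=16: 31^16 = 141 mod 145
  k=28: 31^28 = 141 * 111 * 16 = 1 mod 145  <- first divisor giving 1
Order = 28

28


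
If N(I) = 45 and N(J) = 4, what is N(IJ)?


N(IJ) = N(I) * N(J)
= 45 * 4
= 180

180


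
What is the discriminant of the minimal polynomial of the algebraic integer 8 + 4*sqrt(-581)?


The element 8 + 4*sqrt(-581) has minimal polynomial:
x^2 - 16*x + 9360
Discriminant = (-16)^2 - 4*(9360)
= 256 - 37440
= -37184

-37184


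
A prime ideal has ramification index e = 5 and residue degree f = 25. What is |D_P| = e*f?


|D_P| = e * f
= 5 * 25
= 125

125


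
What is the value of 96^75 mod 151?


p = 151 is prime and the exponent is (p-1)/2 = 75, so by Euler's criterion 96^75 = (96/151) = +1 or -1 mod 151.
Compute by square-and-multiply:
  75 = 64 + 8 + 2 + 1 (binary 1001011)
  Repeated squaring mod 151: 96^1 = 96, 96^2 = 5, 96^4 = 25, 96^8 = 21, 96^16 = 139, 96^32 = 144, 96^64 = 49
  96^75 = 96^64 * 96^8 * 96^2 * 96^1 = 49 * 21 * 5 * 96 mod 151
    49 * 21 = 1029 = 123 mod 151
    123 * 5 = 615 = 11 mod 151
    11 * 96 = 1056 = 150 mod 151
  96^75 = 150 mod 151
Result 150 = p - 1 = -1 mod 151: 96 is a quadratic non-residue mod 151. As a residue in [0, p-1] the value is 150.
96^75 mod 151 = 150

150


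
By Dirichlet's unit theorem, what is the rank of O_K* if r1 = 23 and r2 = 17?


By Dirichlet's unit theorem:
rank = r1 + r2 - 1
= 23 + 17 - 1
= 39

39


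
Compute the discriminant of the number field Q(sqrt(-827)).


For K = Q(sqrt(d)) with d squarefree: disc(K) = d if d = 1 mod 4, and disc(K) = 4d if d = 2 or 3 mod 4.
Here d = -827, and d mod 4 = 1.
d = 1 mod 4 (O_K = Z[(1+sqrt(d))/2]), so disc(K) = d = -827

-827


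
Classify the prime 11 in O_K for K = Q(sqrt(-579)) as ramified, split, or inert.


K = Q(sqrt(-579)). Since d mod 4 = 1, disc(K) = -579.
Check p | disc: -579 mod 11 = 4.
p does not divide disc. Compute Legendre symbol (d/p):
4^((11-1)/2) mod 11 = 1
(d/p) = 1, so p splits: (p) = P*P' with e=1, f=1, g=2.
Therefore p is split.

split


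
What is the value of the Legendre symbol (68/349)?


p = 349 is prime, so compute (68/349) with the reciprocity algorithm (Jacobi-symbol steps: pull out 2s via (2/n), flip via reciprocity, reduce):
  pull out 2: (2/349) = -1  (since 349 mod 8 = 5)
  pull out 2: (2/349) = -1  (since 349 mod 8 = 5)
  reciprocity: (17/349) -> +(349/17)
  reduce: (9/17)
  reciprocity: (9/17) -> +(17/9)
  reduce: (8/9)
  pull out 2: (2/9) = +1  (since 9 mod 8 = 1)
  pull out 2: (2/9) = +1  (since 9 mod 8 = 1)
  pull out 2: (2/9) = +1  (since 9 mod 8 = 1)
  (1/9) = 1
Product of signs = 1
(68/349) = 1

1


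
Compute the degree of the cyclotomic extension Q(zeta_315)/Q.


The degree equals Euler's totient phi(315).
315 = 3^2 * 5 * 7
phi(315) = 144

144


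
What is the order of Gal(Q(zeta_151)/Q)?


|Gal(Q(zeta_151)/Q)| = phi(151)
= 150

150


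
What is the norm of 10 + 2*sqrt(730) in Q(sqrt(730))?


N(a + b*sqrt(d)) = a^2 - d*b^2
= (10)^2 - (730)*(2)^2
= 100 - 2920
= -2820

-2820


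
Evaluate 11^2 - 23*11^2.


x^2 - d*y^2
= 11^2 - 23*11^2
= 121 - 2783
= -2662

-2662


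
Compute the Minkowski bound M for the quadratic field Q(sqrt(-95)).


d = -95, d mod 4 = 1, so disc(K) = d = -95; |disc(K)| = 95
Imaginary quadratic field, so n = 2, s = r2 = 1, r1 = 0
M = (n!/n^n) * (4/pi)^s * sqrt(|disc(K)|) = (2!/2^2) * (4/pi)^1 * sqrt(95)
= 0.5 * 1.273240 * 9.746794
= 6.2050

6.2050


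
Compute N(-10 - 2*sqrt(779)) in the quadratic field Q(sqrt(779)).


N(a + b*sqrt(d)) = a^2 - d*b^2
= (-10)^2 - (779)*(-2)^2
= 100 - 3116
= -3016

-3016


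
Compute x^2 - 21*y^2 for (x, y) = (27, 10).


x^2 - d*y^2
= 27^2 - 21*10^2
= 729 - 2100
= -1371

-1371


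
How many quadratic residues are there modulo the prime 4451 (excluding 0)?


For prime p, the number of non-zero quadratic residues is (p-1)/2.
= (4451-1)/2
= 2225

2225


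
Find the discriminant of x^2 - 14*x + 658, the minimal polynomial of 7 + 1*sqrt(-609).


The element 7 + 1*sqrt(-609) has minimal polynomial:
x^2 - 14*x + 658
Discriminant = (-14)^2 - 4*(658)
= 196 - 2632
= -2436

-2436


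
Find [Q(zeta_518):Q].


The degree equals Euler's totient phi(518).
518 = 2 * 7 * 37
phi(518) = 216

216


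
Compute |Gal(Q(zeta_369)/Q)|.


|Gal(Q(zeta_369)/Q)| = phi(369)
= 240

240


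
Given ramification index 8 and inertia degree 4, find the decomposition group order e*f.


|D_P| = e * f
= 8 * 4
= 32

32


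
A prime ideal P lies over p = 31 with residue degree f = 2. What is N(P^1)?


N(P^a) = p^(a*f)
= 31^(1*2)
= 31^2
= 961

961


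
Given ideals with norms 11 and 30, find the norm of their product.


N(IJ) = N(I) * N(J)
= 11 * 30
= 330

330


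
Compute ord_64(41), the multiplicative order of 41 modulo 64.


We want ord_64(41), the smallest k >= 1 with 41^k = 1 mod 64.
n = 64 = 2^6, phi(64) = 32; the order divides phi(n).
Divisors of 32: 1, 2, 4, 8, 16, 32
Repeated squaring mod 64: 41^1 = 41, 41^2 = 17, 41^4 = 33, 41^8 = 1, 41^16 = 1, 41^32 = 1
Test divisors in increasing order:
  k=1: 41^1 = 41 mod 64
  k=2: 41^2 = 17 mod 64
  k=4: 41^4 = 33 mod 64
  k=8: 41^8 = 1 mod 64  <- first divisor giving 1
Order = 8

8


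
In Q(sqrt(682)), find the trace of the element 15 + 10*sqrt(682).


Tr(a + b*sqrt(d)) = (a + b*sqrt(d)) + (a - b*sqrt(d)) = 2a
= 2 * (15)
= 30

30


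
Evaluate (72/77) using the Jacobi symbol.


Compute (72/77) via quadratic reciprocity:
  pull out 2: (2/77) = -1  (since 77 mod 8 = 5)
  pull out 2: (2/77) = -1  (since 77 mod 8 = 5)
  pull out 2: (2/77) = -1  (since 77 mod 8 = 5)
  reciprocity: (9/77) -> +(77/9)
  reduce: (5/9)
  reciprocity: (5/9) -> +(9/5)
  reduce: (4/5)
  pull out 2: (2/5) = -1  (since 5 mod 8 = 5)
  pull out 2: (2/5) = -1  (since 5 mod 8 = 5)
  (1/5) = 1
Product of signs = -1

-1


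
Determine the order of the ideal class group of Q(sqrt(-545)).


K = Q(sqrt(-545)). d mod 4 = 3, so D = disc(K) = 4d = -2180
h(K) equals the number of primitive reduced positive-definite forms (a, b, c) = a*x^2 + b*x*y + c*y^2 with b^2 - 4ac = D,
where reduced means |b| <= a <= c, with b >= 0 whenever |b| = a or a = c, and primitive means gcd(a, b, c) = 1.
Reduced forces 3a^2 <= |D| = 2180, so 1 <= a <= 26; b must have the parity of D, and c = (b^2 - D)/(4a) must be an integer >= a.
Enumerate a = 1..26, b in [-a, a]:
  a=1: (1, 0, 545)  [1]
  a=2: (2, 2, 273)  [1]
  a=3: (3, -2, 182), (3, 2, 182)  [2]
  a=4: none
  a=5: (5, 0, 109)  [1]
  a=6: (6, -2, 91), (6, 2, 91)  [2]
  a=7: (7, -2, 78), (7, 2, 78)  [2]
  a=8: none
  a=9: (9, -4, 61), (9, 4, 61)  [2]
  a=10: (10, 10, 57)  [1]
  a=11: (11, -8, 51), (11, 8, 51)  [2]
  a=12: none
  a=13: (13, -2, 42), (13, 2, 42)  [2]
  a=14: (14, -2, 39), (14, 2, 39)  [2]
  a=15: (15, -10, 38), (15, 10, 38)  [2]
  a=16: none
  a=17: (17, -8, 33), (17, 8, 33)  [2]
  a=18: (18, -14, 33), (18, 14, 33)  [2]
  a=19: (19, -10, 30), (19, 10, 30)  [2]
  a=20: none
  a=21: (21, -16, 29), (21, -2, 26), (21, 2, 26), (21, 16, 29)  [4]
  a=22: (22, -14, 27), (22, 14, 27)  [2]
  a=23..26: none
Total reduced forms: 1 + 1 + 2 + 1 + 2 + 2 + 2 + 1 + 2 + 2 + 2 + 2 + 2 + 2 + 2 + 4 + 2 = 32
h = 32

32


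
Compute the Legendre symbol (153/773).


p = 773 is prime, so compute (153/773) with the reciprocity algorithm (Jacobi-symbol steps: pull out 2s via (2/n), flip via reciprocity, reduce):
  reciprocity: (153/773) -> +(773/153)
  reduce: (8/153)
  pull out 2: (2/153) = +1  (since 153 mod 8 = 1)
  pull out 2: (2/153) = +1  (since 153 mod 8 = 1)
  pull out 2: (2/153) = +1  (since 153 mod 8 = 1)
  (1/153) = 1
Product of signs = 1
(153/773) = 1

1


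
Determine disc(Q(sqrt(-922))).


For K = Q(sqrt(d)) with d squarefree: disc(K) = d if d = 1 mod 4, and disc(K) = 4d if d = 2 or 3 mod 4.
Here d = -922, and d mod 4 = 2.
d = 2 mod 4, not 1 (O_K = Z[sqrt(d)]), so disc(K) = 4d = 4 * (-922) = -3688

-3688


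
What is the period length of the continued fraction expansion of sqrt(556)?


Run the CF algorithm for sqrt(556).
a_0 = floor(sqrt(556)) = 23; set m_0=0, q_0=1.
Recurrence: m' = q*a - m,  q' = (d - m'^2)/q,  a' = floor((a_0 + m')/q').
  step 1: m=23, q=27, a=1
  step 2: m=4, q=20, a=1
  step 3: m=16, q=15, a=2
  step 4: m=14, q=24, a=1
  step 5: m=10, q=19, a=1
  step 6: m=9, q=25, a=1
  step 7: m=16, q=12, a=3
  step 8: m=20, q=13, a=3
  step 9: m=19, q=15, a=2
  step 10: m=11, q=29, a=1
  step 11: m=18, q=8, a=5
  step 12: m=22, q=9, a=5
  step 13: m=23, q=3, a=15
  step 14: m=22, q=24, a=1
  step 15: m=2, q=23, a=1
  step 16: m=21, q=5, a=8
  step 17: m=19, q=39, a=1
  step 18: m=20, q=4, a=10
  step 19: m=20, q=39, a=1
  step 20: m=19, q=5, a=8
  step 21: m=21, q=23, a=1
  step 22: m=2, q=24, a=1
  step 23: m=22, q=3, a=15
  step 24: m=23, q=9, a=5
  step 25: m=22, q=8, a=5
  step 26: m=18, q=29, a=1
  step 27: m=11, q=15, a=2
  step 28: m=19, q=13, a=3
  step 29: m=20, q=12, a=3
  step 30: m=16, q=25, a=1
  step 31: m=9, q=19, a=1
  step 32: m=10, q=24, a=1
  step 33: m=14, q=15, a=2
  step 34: m=16, q=20, a=1
  step 35: m=4, q=27, a=1
  step 36: m=23, q=1, a=46
a_36 = 2*a_0 = 46, so the period closes here.
sqrt(556) = [23; 1, 1, 2, 1, 1, 1, 3, 3, 2, 1, 5, 5, 15, 1, 1, 8, 1, 10, 1, 8, 1, 1, 15, 5, 5, 1, 2, 3, 3, 1, 1, 1, 2, 1, 1, 46]
Period length = 36

36


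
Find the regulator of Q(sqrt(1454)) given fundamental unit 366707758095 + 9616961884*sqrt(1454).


epsilon = 366707758095 + 9616961884*sqrt(1454)
= 7.3342e+11
R = ln(7.3342e+11)
= 27.3210

27.3210


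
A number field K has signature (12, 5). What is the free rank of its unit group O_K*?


By Dirichlet's unit theorem:
rank = r1 + r2 - 1
= 12 + 5 - 1
= 16

16


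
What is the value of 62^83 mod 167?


p = 167 is prime and the exponent is (p-1)/2 = 83, so by Euler's criterion 62^83 = (62/167) = +1 or -1 mod 167.
Compute by square-and-multiply:
  83 = 64 + 16 + 2 + 1 (binary 1010011)
  Repeated squaring mod 167: 62^1 = 62, 62^2 = 3, 62^4 = 9, 62^8 = 81, 62^16 = 48, 62^32 = 133, 62^64 = 154
  62^83 = 62^64 * 62^16 * 62^2 * 62^1 = 154 * 48 * 3 * 62 mod 167
    154 * 48 = 7392 = 44 mod 167
    44 * 3 = 132 = 132 mod 167
    132 * 62 = 8184 = 1 mod 167
  62^83 = 1 mod 167
Result 1: 62 is a quadratic residue mod 167.
62^83 mod 167 = 1

1


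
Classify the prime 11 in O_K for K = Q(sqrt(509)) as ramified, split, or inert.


K = Q(sqrt(509)). Since d mod 4 = 1, disc(K) = 509.
Check p | disc: 509 mod 11 = 3.
p does not divide disc. Compute Legendre symbol (d/p):
3^((11-1)/2) mod 11 = 1
(d/p) = 1, so p splits: (p) = P*P' with e=1, f=1, g=2.
Therefore p is split.

split


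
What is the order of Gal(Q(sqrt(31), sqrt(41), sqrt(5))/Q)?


The 3 square roots of distinct primes are multiplicatively independent over Q,
so [K:Q] = 2^3 and Gal(K/Q) is isomorphic to (Z/2Z)^3.
|Gal| = 2^3 = 8

8


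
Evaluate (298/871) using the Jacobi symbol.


Compute (298/871) via quadratic reciprocity:
  pull out 2: (2/871) = +1  (since 871 mod 8 = 7)
  reciprocity: (149/871) -> +(871/149)
  reduce: (126/149)
  pull out 2: (2/149) = -1  (since 149 mod 8 = 5)
  reciprocity: (63/149) -> +(149/63)
  reduce: (23/63)
  reciprocity: (23/63) -> -(63/23)
  reduce: (17/23)
  reciprocity: (17/23) -> +(23/17)
  reduce: (6/17)
  pull out 2: (2/17) = +1  (since 17 mod 8 = 1)
  reciprocity: (3/17) -> +(17/3)
  reduce: (2/3)
  pull out 2: (2/3) = -1  (since 3 mod 8 = 3)
  (1/3) = 1
Product of signs = -1

-1


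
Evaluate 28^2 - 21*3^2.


x^2 - d*y^2
= 28^2 - 21*3^2
= 784 - 189
= 595

595


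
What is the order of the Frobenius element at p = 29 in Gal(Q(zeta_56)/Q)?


The Frobenius at p in Gal(Q(zeta_n)/Q) = (Z/nZ)* is the class of p, so its order is ord_56(29), the smallest k >= 1 with 29^k = 1 mod 56.
n = 56 = 2^3 * 7, phi(56) = 24; the order divides phi(n).
Divisors of 24: 1, 2, 3, 4, 6, 8, 12, 24
Repeated squaring mod 56: 29^1 = 29, 29^2 = 1, 29^4 = 1, 29^8 = 1, 29^16 = 1
Test divisors in increasing order:
  k=1: 29^1 = 29 mod 56
  k=2: 29^2 = 1 mod 56  <- first divisor giving 1
Order = 2

2


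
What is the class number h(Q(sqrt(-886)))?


K = Q(sqrt(-886)). d mod 4 = 2, so D = disc(K) = 4d = -3544
h(K) equals the number of primitive reduced positive-definite forms (a, b, c) = a*x^2 + b*x*y + c*y^2 with b^2 - 4ac = D,
where reduced means |b| <= a <= c, with b >= 0 whenever |b| = a or a = c, and primitive means gcd(a, b, c) = 1.
Reduced forces 3a^2 <= |D| = 3544, so 1 <= a <= 34; b must have the parity of D, and c = (b^2 - D)/(4a) must be an integer >= a.
Enumerate a = 1..34, b in [-a, a]:
  a=1: (1, 0, 886)  [1]
  a=2: (2, 0, 443)  [1]
  a=3..4: none
  a=5: (5, -4, 178), (5, 4, 178)  [2]
  a=6..9: none
  a=10: (10, -4, 89), (10, 4, 89)  [2]
  a=11: (11, -8, 82), (11, 8, 82)  [2]
  a=12..16: none
  a=17: (17, -14, 55), (17, 14, 55)  [2]
  a=18: none
  a=19: (19, -16, 50), (19, 16, 50)  [2]
  a=20..21: none
  a=22: (22, -8, 41), (22, 8, 41)  [2]
  a=23..24: none
  a=25: (25, -16, 38), (25, 16, 38)  [2]
  a=26..28: none
  a=29: (29, -20, 34), (29, 20, 34)  [2]
  a=30..34: none
Total reduced forms: 1 + 1 + 2 + 2 + 2 + 2 + 2 + 2 + 2 + 2 = 18
h = 18

18


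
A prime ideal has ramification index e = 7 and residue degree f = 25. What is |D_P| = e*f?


|D_P| = e * f
= 7 * 25
= 175

175


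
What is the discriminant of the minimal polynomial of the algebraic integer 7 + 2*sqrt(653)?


The element 7 + 2*sqrt(653) has minimal polynomial:
x^2 - 14*x - 2563
Discriminant = (-14)^2 - 4*(-2563)
= 196 + 10252
= 10448

10448


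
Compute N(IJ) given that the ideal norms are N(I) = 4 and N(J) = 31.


N(IJ) = N(I) * N(J)
= 4 * 31
= 124

124


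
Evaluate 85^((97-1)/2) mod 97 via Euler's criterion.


p = 97 is prime and the exponent is (p-1)/2 = 48, so by Euler's criterion 85^48 = (85/97) = +1 or -1 mod 97.
Compute by square-and-multiply:
  48 = 32 + 16 (binary 110000)
  Repeated squaring mod 97: 85^1 = 85, 85^2 = 47, 85^4 = 75, 85^8 = 96, 85^16 = 1, 85^32 = 1
  85^48 = 85^32 * 85^16 = 1 * 1 mod 97
    1 * 1 = 1 = 1 mod 97
  85^48 = 1 mod 97
Result 1: 85 is a quadratic residue mod 97.
85^48 mod 97 = 1

1


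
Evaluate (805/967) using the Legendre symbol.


p = 967 is prime, so compute (805/967) with the reciprocity algorithm (Jacobi-symbol steps: pull out 2s via (2/n), flip via reciprocity, reduce):
  reciprocity: (805/967) -> +(967/805)
  reduce: (162/805)
  pull out 2: (2/805) = -1  (since 805 mod 8 = 5)
  reciprocity: (81/805) -> +(805/81)
  reduce: (76/81)
  pull out 2: (2/81) = +1  (since 81 mod 8 = 1)
  pull out 2: (2/81) = +1  (since 81 mod 8 = 1)
  reciprocity: (19/81) -> +(81/19)
  reduce: (5/19)
  reciprocity: (5/19) -> +(19/5)
  reduce: (4/5)
  pull out 2: (2/5) = -1  (since 5 mod 8 = 5)
  pull out 2: (2/5) = -1  (since 5 mod 8 = 5)
  (1/5) = 1
Product of signs = -1
(805/967) = -1

-1


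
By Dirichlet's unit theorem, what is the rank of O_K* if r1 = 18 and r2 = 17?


By Dirichlet's unit theorem:
rank = r1 + r2 - 1
= 18 + 17 - 1
= 34

34


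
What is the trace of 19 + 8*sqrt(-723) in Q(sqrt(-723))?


Tr(a + b*sqrt(d)) = (a + b*sqrt(d)) + (a - b*sqrt(d)) = 2a
= 2 * (19)
= 38

38


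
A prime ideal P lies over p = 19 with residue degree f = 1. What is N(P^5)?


N(P^a) = p^(a*f)
= 19^(5*1)
= 19^5
= 2476099

2476099


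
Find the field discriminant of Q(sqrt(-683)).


For K = Q(sqrt(d)) with d squarefree: disc(K) = d if d = 1 mod 4, and disc(K) = 4d if d = 2 or 3 mod 4.
Here d = -683, and d mod 4 = 1.
d = 1 mod 4 (O_K = Z[(1+sqrt(d))/2]), so disc(K) = d = -683

-683


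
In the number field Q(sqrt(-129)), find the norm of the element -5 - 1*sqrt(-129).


N(a + b*sqrt(d)) = a^2 - d*b^2
= (-5)^2 - (-129)*(-1)^2
= 25 + 129
= 154

154


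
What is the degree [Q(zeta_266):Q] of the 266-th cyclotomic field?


The degree equals Euler's totient phi(266).
266 = 2 * 7 * 19
phi(266) = 108

108


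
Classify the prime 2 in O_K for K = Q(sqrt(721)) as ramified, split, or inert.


K = Q(sqrt(721)). Since d mod 4 = 1, disc(K) = 721.
Check p | disc: 721 mod 2 = 1.
p=2 does not divide disc (d is 1 mod 4). 2 splits iff d = 1 mod 8.
d mod 8 = 1, so (d/2) = 1.
(d/p) = 1, so p splits: (p) = P*P' with e=1, f=1, g=2.
Therefore p is split.

split


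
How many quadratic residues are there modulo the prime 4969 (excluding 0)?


For prime p, the number of non-zero quadratic residues is (p-1)/2.
= (4969-1)/2
= 2484

2484


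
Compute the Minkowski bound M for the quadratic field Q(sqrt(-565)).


d = -565, d mod 4 = 3, so disc(K) = 4d = -2260; |disc(K)| = 2260
Imaginary quadratic field, so n = 2, s = r2 = 1, r1 = 0
M = (n!/n^n) * (4/pi)^s * sqrt(|disc(K)|) = (2!/2^2) * (4/pi)^1 * sqrt(2260)
= 0.5 * 1.273240 * 47.539457
= 30.2646

30.2646
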